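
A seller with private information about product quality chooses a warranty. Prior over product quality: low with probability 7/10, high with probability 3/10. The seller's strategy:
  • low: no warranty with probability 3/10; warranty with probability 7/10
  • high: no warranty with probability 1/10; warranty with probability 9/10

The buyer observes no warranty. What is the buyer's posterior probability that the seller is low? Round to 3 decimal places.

P(no warranty) = (7/10)·(3/10) + (3/10)·(1/10) = 6/25
P(low | no warranty) = ((7/10)·(3/10)) / (6/25) = (21/100) / (6/25) = 7/8

0.875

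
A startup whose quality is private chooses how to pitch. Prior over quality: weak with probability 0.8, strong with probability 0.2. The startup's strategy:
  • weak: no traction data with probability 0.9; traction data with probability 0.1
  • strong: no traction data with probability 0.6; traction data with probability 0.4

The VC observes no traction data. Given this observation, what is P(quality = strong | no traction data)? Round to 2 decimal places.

0.14

P(no traction data) = 0.8·0.9 + 0.2·0.6 = 0.84
P(strong | no traction data) = (0.2·0.6) / 0.84 = 0.12 / 0.84 = 0.142857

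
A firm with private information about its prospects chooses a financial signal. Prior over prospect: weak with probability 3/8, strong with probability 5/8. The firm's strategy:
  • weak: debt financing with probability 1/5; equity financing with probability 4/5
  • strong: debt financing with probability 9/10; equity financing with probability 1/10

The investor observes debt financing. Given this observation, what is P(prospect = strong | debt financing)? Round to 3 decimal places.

0.882

Apply Bayes' rule using the sender's strategy as the likelihood.
P(debt financing) = (3/8)·(1/5) + (5/8)·(9/10) = 51/80
P(strong | debt financing) = ((5/8)·(9/10)) / (51/80) = (9/16) / (51/80) = 15/17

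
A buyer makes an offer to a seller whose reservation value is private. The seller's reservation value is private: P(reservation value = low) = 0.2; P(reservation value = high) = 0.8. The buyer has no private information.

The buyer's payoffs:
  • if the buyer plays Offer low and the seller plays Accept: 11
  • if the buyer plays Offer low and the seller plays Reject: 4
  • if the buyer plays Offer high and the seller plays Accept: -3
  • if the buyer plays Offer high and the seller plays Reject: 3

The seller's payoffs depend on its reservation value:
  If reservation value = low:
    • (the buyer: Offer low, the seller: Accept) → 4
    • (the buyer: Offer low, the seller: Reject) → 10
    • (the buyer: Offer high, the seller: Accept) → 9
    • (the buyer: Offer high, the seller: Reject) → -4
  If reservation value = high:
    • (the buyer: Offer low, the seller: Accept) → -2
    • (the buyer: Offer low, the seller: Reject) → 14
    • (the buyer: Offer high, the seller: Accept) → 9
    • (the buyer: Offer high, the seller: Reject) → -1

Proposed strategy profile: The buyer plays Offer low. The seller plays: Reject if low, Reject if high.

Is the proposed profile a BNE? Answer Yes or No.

Yes

The buyer plays Offer low: E[Offer low] = 0.2·(4) + 0.8·(4) = 4; E[Offer high] = 3. Best-responding. ✓
The seller (reservation value low), facing Offer low: Accept gives 4, Reject gives 10. Proposed Reject is best. ✓
The seller (reservation value high), facing Offer low: Accept gives -2, Reject gives 14. Proposed Reject is best. ✓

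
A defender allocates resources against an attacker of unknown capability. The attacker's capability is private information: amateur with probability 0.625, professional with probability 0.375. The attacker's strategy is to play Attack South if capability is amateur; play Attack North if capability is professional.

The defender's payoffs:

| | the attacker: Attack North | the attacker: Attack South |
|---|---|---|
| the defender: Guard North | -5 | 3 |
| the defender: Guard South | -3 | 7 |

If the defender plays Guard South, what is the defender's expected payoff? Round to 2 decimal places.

E[Guard South] = 0.625·7 + 0.375·(-3) = 4.375 + (-1.125) = 3.25

3.25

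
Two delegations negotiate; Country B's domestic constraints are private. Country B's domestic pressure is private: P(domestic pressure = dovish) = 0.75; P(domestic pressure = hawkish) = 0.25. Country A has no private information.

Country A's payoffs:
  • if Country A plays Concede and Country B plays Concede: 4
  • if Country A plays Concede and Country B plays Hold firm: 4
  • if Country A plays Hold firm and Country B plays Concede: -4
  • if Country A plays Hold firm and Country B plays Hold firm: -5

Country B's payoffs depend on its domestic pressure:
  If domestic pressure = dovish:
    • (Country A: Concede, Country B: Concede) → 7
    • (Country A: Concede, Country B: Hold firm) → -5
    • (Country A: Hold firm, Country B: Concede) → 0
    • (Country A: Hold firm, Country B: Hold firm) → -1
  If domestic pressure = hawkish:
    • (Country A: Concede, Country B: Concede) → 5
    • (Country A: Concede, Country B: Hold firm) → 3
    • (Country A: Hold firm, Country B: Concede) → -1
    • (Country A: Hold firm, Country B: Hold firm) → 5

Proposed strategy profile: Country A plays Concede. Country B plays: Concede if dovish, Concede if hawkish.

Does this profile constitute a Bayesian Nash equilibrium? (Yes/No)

Yes

Country A plays Concede: E[Concede] = 0.75·(4) + 0.25·(4) = 4; E[Hold firm] = -4. Best-responding. ✓
Country B (domestic pressure dovish), facing Concede: Concede gives 7, Hold firm gives -5. Proposed Concede is best. ✓
Country B (domestic pressure hawkish), facing Concede: Concede gives 5, Hold firm gives 3. Proposed Concede is best. ✓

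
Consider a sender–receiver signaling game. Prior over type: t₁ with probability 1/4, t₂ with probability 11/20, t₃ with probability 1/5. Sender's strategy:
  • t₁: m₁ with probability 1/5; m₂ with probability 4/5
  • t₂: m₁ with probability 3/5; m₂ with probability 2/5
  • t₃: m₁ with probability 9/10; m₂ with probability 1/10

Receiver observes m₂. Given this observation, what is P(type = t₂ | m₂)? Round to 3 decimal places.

Apply Bayes' rule using the sender's strategy as the likelihood.
P(m₂) = (1/4)·(4/5) + (11/20)·(2/5) + (1/5)·(1/10) = 11/25
P(t₂ | m₂) = ((11/20)·(2/5)) / (11/25) = (11/50) / (11/25) = 1/2

0.500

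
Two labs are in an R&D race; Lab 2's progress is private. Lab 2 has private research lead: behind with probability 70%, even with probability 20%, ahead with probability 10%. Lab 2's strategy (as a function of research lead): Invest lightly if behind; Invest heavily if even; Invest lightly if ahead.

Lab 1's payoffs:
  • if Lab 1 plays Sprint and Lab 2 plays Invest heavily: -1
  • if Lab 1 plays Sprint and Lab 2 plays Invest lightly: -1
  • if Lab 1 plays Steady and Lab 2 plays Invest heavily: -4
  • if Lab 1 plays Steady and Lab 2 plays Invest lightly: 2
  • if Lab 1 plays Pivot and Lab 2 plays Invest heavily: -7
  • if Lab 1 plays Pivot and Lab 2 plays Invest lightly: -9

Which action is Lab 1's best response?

Steady

E[Sprint] = 0.7·(-1) + 0.2·(-1) + 0.1·(-1) = -1
E[Steady] = 0.7·(2) + 0.2·(-4) + 0.1·(2) = 0.8
E[Pivot] = 0.7·(-9) + 0.2·(-7) + 0.1·(-9) = -8.6
Best response: Steady (0.8 is the largest).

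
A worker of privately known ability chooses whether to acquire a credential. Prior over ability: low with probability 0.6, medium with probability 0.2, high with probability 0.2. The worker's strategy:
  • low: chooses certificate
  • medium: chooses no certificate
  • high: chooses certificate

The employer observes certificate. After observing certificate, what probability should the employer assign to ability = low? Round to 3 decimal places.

Apply Bayes' rule using the sender's strategy as the likelihood.
P(certificate) = 0.6·1 + 0.2·0 + 0.2·1 = 0.8
P(low | certificate) = (0.6·1) / 0.8 = 0.6 / 0.8 = 0.75

0.750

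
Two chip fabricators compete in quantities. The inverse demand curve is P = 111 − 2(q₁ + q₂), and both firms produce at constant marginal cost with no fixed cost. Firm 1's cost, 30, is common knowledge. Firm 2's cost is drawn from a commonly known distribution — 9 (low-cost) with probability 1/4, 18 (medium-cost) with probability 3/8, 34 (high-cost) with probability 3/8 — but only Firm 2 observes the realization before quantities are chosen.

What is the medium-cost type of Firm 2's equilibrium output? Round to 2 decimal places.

17.19

Firm 2 with cost c maximizes (111 − 2(q₁+q₂) − c)·q₂, giving q₂(c) = (111 − c − 2q₁)/4.
E[c₂] = 1/4·9 + 3/8·18 + 3/8·34 = 21.75
Firm 1's FOC against E[q₂] yields q₁ = (111 − 2·30 + E[c₂])/6 = (111 − 60 + 21.75)/6 = 12.125.
q₂(medium-cost) = (111 − 18 − 2·12.125)/4 = 17.1875.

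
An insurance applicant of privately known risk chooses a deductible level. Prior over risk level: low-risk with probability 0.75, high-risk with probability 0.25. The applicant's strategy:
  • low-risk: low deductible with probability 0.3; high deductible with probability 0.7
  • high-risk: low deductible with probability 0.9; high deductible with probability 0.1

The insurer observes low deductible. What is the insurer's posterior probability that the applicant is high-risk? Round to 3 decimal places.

Apply Bayes' rule using the sender's strategy as the likelihood.
P(low deductible) = 0.75·0.3 + 0.25·0.9 = 0.45
P(high-risk | low deductible) = (0.25·0.9) / 0.45 = 0.225 / 0.45 = 0.5

0.500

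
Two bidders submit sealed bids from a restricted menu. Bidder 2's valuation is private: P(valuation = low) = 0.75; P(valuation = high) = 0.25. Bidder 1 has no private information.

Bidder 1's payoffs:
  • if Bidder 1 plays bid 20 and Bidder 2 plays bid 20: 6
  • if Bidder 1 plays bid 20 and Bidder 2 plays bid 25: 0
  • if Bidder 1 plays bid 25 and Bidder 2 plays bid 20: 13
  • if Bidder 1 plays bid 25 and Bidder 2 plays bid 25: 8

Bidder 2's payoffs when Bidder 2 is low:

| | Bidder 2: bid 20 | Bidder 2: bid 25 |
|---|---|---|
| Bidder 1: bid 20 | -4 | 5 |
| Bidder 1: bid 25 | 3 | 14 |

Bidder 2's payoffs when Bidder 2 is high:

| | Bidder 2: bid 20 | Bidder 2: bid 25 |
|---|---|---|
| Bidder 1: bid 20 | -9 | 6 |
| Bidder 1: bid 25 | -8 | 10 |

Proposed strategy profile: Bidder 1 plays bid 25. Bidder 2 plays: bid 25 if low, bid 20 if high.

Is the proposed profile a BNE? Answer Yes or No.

No

A profile is a BNE iff every type of every player is best-responding given beliefs about the other side.
Bidder 1 plays bid 25: E[bid 25] = 0.75·(8) + 0.25·(13) = 9.25; E[bid 20] = 1.5. Best-responding. ✓
Bidder 2 (valuation low), facing bid 25: bid 20 gives 3, bid 25 gives 14. Proposed bid 25 is best. ✓
Bidder 2 (valuation high), facing bid 25: bid 20 gives -8, bid 25 gives 10. Proposed bid 20 is not best — profitable deviation exists. ✗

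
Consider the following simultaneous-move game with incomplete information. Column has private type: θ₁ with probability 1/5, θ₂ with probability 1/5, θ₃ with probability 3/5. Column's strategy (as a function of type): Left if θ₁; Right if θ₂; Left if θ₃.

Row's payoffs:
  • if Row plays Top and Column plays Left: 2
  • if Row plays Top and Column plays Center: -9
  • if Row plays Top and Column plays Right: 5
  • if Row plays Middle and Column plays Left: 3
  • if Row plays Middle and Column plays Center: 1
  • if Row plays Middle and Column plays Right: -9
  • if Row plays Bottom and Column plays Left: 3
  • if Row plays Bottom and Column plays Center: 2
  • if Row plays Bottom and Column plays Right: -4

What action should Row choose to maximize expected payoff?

E[Top] = 1/5·(2) + 1/5·(5) + 3/5·(2) = 13/5
E[Middle] = 1/5·(3) + 1/5·(-9) + 3/5·(3) = 3/5
E[Bottom] = 1/5·(3) + 1/5·(-4) + 3/5·(3) = 8/5
Best response: Top (13/5 is the largest).

Top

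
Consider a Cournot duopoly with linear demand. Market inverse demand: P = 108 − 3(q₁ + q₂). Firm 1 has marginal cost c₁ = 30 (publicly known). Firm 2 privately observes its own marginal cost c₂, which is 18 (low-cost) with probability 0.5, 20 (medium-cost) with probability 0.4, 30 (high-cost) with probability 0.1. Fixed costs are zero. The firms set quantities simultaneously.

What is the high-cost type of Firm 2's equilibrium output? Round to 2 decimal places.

9.22

Firm 2 with cost c maximizes (108 − 3(q₁+q₂) − c)·q₂, giving q₂(c) = (108 − c − 3q₁)/6.
E[c₂] = 0.5·18 + 0.4·20 + 0.1·30 = 20
Firm 1's FOC against E[q₂] yields q₁ = (108 − 2·30 + E[c₂])/9 = (108 − 60 + 20)/9 = 7.55556.
q₂(high-cost) = (108 − 30 − 3·7.55556)/6 = 9.22222.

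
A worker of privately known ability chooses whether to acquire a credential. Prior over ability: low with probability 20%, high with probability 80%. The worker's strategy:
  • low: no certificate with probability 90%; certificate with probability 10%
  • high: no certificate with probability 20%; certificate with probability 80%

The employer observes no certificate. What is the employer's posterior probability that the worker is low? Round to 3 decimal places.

0.529

P(no certificate) = 0.2·0.9 + 0.8·0.2 = 0.34
P(low | no certificate) = (0.2·0.9) / 0.34 = 0.18 / 0.34 = 0.529412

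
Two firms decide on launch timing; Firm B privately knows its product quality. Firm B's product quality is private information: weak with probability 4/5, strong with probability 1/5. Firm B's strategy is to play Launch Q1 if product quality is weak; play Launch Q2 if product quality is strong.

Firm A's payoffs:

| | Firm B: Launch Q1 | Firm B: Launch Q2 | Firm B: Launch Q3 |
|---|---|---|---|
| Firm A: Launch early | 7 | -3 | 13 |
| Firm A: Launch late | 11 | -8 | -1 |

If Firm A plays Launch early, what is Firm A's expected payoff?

E[Launch early] = 4/5·7 + 1/5·(-3) = 28/5 + (-3/5) = 5

5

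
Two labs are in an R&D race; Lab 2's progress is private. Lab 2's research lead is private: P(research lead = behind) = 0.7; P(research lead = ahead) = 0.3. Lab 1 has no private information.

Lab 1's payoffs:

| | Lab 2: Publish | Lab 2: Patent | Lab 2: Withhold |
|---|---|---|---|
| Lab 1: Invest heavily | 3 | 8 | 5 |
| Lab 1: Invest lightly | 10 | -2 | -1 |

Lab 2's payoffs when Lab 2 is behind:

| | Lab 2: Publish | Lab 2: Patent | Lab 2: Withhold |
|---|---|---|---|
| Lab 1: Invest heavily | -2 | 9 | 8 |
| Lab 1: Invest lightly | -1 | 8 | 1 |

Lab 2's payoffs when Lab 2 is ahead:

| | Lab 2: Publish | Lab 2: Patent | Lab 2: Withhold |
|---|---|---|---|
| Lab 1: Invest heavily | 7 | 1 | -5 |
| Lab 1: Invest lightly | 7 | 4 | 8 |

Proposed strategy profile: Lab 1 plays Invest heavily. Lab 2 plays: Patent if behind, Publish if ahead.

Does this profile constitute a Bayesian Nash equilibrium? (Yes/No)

Yes

A profile is a BNE iff every type of every player is best-responding given beliefs about the other side.
Lab 1 plays Invest heavily: E[Invest heavily] = 0.7·(8) + 0.3·(3) = 6.5; E[Invest lightly] = 1.6. Best-responding. ✓
Lab 2 (research lead behind), facing Invest heavily: Publish gives -2, Patent gives 9, Withhold gives 8. Proposed Patent is best. ✓
Lab 2 (research lead ahead), facing Invest heavily: Publish gives 7, Patent gives 1, Withhold gives -5. Proposed Publish is best. ✓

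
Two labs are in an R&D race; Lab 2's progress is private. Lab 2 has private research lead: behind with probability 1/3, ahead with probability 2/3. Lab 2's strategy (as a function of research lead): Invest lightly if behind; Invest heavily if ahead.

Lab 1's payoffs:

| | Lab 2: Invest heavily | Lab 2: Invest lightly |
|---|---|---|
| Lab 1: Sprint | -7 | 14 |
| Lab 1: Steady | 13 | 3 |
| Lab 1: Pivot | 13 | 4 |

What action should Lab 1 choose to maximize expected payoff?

E[Sprint] = 1/3·(14) + 2/3·(-7) = 0
E[Steady] = 1/3·(3) + 2/3·(13) = 29/3
E[Pivot] = 1/3·(4) + 2/3·(13) = 10
Best response: Pivot (10 is the largest).

Pivot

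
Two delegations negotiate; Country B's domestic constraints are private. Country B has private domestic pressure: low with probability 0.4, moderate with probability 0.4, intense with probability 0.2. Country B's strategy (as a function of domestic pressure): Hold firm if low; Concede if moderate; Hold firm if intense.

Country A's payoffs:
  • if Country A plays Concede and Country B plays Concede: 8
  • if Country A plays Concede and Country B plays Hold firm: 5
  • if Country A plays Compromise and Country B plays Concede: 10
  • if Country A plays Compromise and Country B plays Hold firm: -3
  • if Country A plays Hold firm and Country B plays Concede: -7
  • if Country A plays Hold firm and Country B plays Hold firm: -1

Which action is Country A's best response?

E[Concede] = 0.4·(5) + 0.4·(8) + 0.2·(5) = 6.2
E[Compromise] = 0.4·(-3) + 0.4·(10) + 0.2·(-3) = 2.2
E[Hold firm] = 0.4·(-1) + 0.4·(-7) + 0.2·(-1) = -3.4
Best response: Concede (6.2 is the largest).

Concede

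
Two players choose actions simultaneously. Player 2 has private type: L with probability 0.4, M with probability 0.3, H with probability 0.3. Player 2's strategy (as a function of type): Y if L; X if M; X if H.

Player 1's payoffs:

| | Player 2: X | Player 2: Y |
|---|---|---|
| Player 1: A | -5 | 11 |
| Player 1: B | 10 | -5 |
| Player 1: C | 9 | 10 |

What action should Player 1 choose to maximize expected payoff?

E[A] = 0.4·(11) + 0.3·(-5) + 0.3·(-5) = 1.4
E[B] = 0.4·(-5) + 0.3·(10) + 0.3·(10) = 4
E[C] = 0.4·(10) + 0.3·(9) + 0.3·(9) = 9.4
Best response: C (9.4 is the largest).

C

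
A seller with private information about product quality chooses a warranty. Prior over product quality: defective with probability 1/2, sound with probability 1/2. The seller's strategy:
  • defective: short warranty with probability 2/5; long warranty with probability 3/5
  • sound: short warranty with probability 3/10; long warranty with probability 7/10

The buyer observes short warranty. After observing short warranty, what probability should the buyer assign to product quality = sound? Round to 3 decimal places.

0.429

Apply Bayes' rule using the sender's strategy as the likelihood.
P(short warranty) = (1/2)·(2/5) + (1/2)·(3/10) = 7/20
P(sound | short warranty) = ((1/2)·(3/10)) / (7/20) = (3/20) / (7/20) = 3/7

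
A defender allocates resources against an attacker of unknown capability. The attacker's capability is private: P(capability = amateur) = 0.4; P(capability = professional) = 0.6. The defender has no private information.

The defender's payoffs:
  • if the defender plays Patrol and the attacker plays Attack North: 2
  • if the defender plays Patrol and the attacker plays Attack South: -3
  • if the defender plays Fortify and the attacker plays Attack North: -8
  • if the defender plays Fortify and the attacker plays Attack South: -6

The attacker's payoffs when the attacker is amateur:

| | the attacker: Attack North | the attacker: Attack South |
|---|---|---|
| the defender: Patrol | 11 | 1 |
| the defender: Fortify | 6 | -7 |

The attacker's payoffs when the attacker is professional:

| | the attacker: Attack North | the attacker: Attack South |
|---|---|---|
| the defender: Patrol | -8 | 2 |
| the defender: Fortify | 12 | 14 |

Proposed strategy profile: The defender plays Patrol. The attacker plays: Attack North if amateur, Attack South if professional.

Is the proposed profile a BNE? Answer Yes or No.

A profile is a BNE iff every type of every player is best-responding given beliefs about the other side.
The defender plays Patrol: E[Patrol] = 0.4·(2) + 0.6·(-3) = -1; E[Fortify] = -6.8. Best-responding. ✓
The attacker (capability amateur), facing Patrol: Attack North gives 11, Attack South gives 1. Proposed Attack North is best. ✓
The attacker (capability professional), facing Patrol: Attack North gives -8, Attack South gives 2. Proposed Attack South is best. ✓

Yes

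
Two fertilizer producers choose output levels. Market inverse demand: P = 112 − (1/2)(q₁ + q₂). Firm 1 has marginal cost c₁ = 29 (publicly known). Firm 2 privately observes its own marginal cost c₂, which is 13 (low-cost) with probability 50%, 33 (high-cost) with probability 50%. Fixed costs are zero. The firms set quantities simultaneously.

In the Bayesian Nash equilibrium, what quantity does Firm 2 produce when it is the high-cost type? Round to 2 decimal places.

53.33

Firm 2 with cost c maximizes (112 − (1/2)(q₁+q₂) − c)·q₂, giving q₂(c) = (112 − c − (1/2)q₁).
E[c₂] = 0.5·13 + 0.5·33 = 23
Firm 1's FOC against E[q₂] yields q₁ = (112 − 2·29 + E[c₂])/(3/2) = (112 − 58 + 23)/(3/2) = 51.3333.
q₂(high-cost) = (112 − 33 − (1/2)·51.3333) = 53.3333.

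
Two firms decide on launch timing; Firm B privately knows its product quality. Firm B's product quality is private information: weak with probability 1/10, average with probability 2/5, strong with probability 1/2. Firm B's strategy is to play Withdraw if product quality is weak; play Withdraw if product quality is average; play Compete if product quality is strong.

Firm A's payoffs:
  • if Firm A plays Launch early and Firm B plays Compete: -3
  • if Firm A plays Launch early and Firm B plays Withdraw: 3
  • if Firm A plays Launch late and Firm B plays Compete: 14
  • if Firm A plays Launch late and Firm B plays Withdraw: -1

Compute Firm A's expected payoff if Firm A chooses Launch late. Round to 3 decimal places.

E[Launch late] = 1/10·(-1) + 2/5·(-1) + 1/2·14 = (-1/10) + (-2/5) + 7 = 13/2

6.500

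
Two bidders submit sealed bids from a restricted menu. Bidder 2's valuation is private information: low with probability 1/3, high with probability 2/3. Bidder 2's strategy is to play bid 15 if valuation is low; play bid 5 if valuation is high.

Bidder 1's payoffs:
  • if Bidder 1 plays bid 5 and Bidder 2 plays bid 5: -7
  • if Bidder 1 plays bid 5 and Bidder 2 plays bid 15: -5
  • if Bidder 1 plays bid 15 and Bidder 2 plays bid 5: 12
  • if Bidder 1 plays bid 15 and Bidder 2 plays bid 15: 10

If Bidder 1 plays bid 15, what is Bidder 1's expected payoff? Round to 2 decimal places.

E[bid 15] = 1/3·10 + 2/3·12 = 10/3 + 8 = 34/3

11.33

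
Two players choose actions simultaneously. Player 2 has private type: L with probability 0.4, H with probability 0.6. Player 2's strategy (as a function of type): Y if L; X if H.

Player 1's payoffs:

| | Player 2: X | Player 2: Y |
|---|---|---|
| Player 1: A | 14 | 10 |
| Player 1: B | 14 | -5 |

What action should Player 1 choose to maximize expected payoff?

E[A] = 0.4·(10) + 0.6·(14) = 12.4
E[B] = 0.4·(-5) + 0.6·(14) = 6.4
Best response: A (12.4 is the largest).

A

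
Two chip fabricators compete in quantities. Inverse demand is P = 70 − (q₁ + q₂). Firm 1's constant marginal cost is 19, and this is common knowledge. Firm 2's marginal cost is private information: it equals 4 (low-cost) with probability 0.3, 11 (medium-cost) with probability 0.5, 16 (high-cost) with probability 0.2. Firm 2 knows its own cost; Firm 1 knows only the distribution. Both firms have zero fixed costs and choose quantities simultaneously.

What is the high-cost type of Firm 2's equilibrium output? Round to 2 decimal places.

20.02

Type-c best response for Firm 2: q₂(c) = (70 − c)/2 − q₁/2.
Firm 1 maximizes expected profit; its first-order condition is 70 − 2q₁ − E[q₂] − 19 = 0.
Substituting E[q₂] and solving: E[c₂] = 9.9, so q₁ = (70 − 2·19 + 9.9)/3 = 13.9667.
q₂(high-cost) = (70 − 16 − 13.9667)/2 = 20.0167.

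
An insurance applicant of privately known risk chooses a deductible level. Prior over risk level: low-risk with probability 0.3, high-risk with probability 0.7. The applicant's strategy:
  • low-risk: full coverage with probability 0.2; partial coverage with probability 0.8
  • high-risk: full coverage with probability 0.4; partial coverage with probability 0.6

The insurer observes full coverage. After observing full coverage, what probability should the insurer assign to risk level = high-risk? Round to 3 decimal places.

P(full coverage) = 0.3·0.2 + 0.7·0.4 = 0.34
P(high-risk | full coverage) = (0.7·0.4) / 0.34 = 0.28 / 0.34 = 0.823529

0.824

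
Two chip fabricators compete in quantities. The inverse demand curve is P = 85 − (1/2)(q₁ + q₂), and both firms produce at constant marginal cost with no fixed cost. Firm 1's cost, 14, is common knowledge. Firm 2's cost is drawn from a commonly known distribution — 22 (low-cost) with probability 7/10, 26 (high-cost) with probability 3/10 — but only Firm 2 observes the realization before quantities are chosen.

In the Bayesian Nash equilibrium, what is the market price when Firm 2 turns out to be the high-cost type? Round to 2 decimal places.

42.13

Firm 2 with cost c maximizes (85 − (1/2)(q₁+q₂) − c)·q₂, giving q₂(c) = (85 − c − (1/2)q₁).
E[c₂] = 7/10·22 + 3/10·26 = 23.2
Firm 1's FOC against E[q₂] yields q₁ = (85 − 2·14 + E[c₂])/(3/2) = (85 − 28 + 23.2)/(3/2) = 53.4667.
q₂(high-cost) = 32.2667, so P = 85 − (1/2)·(53.4667 + 32.2667) = 42.1333.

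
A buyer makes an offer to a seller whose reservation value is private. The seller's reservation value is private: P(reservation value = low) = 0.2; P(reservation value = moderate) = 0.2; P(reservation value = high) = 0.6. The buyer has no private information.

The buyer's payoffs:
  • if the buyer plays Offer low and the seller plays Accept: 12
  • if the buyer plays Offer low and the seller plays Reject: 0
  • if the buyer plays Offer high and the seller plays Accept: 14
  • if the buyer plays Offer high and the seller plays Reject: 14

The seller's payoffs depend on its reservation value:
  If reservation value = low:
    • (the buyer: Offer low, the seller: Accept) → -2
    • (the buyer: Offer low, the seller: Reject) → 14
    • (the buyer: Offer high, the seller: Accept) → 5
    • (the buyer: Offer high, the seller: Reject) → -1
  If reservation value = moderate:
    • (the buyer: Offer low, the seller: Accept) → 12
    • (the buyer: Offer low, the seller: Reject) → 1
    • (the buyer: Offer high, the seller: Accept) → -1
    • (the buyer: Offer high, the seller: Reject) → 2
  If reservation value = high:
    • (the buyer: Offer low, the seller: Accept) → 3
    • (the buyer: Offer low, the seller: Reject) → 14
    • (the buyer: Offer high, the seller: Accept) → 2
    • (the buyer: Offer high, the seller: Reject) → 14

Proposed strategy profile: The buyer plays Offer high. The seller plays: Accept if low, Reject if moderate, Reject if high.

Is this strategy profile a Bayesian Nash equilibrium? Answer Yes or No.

The buyer plays Offer high: E[Offer high] = 0.2·(14) + 0.2·(14) + 0.6·(14) = 14; E[Offer low] = 2.4. Best-responding. ✓
The seller (reservation value low), facing Offer high: Accept gives 5, Reject gives -1. Proposed Accept is best. ✓
The seller (reservation value moderate), facing Offer high: Accept gives -1, Reject gives 2. Proposed Reject is best. ✓
The seller (reservation value high), facing Offer high: Accept gives 2, Reject gives 14. Proposed Reject is best. ✓

Yes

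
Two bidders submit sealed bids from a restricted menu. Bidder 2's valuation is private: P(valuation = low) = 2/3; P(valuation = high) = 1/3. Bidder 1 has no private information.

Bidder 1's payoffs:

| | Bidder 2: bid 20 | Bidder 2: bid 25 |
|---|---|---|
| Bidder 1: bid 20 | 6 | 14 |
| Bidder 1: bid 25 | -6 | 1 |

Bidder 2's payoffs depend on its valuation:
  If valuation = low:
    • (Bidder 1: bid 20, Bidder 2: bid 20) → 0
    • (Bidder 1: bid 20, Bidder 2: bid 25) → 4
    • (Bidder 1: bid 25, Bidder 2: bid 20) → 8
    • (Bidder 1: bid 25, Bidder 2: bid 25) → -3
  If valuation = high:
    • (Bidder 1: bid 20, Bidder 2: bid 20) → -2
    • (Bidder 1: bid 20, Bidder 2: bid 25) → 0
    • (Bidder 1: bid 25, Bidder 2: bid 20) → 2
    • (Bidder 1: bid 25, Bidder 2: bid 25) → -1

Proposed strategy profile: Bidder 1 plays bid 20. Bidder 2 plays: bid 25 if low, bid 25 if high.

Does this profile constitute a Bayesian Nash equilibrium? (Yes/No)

A profile is a BNE iff every type of every player is best-responding given beliefs about the other side.
Bidder 1 plays bid 20: E[bid 20] = 2/3·(14) + 1/3·(14) = 14; E[bid 25] = 1. Best-responding. ✓
Bidder 2 (valuation low), facing bid 20: bid 20 gives 0, bid 25 gives 4. Proposed bid 25 is best. ✓
Bidder 2 (valuation high), facing bid 20: bid 20 gives -2, bid 25 gives 0. Proposed bid 25 is best. ✓

Yes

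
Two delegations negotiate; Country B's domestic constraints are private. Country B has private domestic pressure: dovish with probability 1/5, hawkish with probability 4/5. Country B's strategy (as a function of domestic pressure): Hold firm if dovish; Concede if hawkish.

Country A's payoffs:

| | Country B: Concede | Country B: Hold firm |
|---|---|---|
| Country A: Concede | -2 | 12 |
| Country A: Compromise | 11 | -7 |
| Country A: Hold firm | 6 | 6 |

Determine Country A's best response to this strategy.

E[Concede] = 1/5·(12) + 4/5·(-2) = 4/5
E[Compromise] = 1/5·(-7) + 4/5·(11) = 37/5
E[Hold firm] = 1/5·(6) + 4/5·(6) = 6
Best response: Compromise (37/5 is the largest).

Compromise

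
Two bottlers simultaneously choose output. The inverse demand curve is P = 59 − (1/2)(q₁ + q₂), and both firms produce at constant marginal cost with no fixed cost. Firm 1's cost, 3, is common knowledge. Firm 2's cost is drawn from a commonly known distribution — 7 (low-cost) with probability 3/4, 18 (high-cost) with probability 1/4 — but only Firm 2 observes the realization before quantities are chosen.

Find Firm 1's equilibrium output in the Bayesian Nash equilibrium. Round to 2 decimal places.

41.83

Each type of Firm 2 best-responds to q₁; Firm 1 best-responds to the expected q₂ over Firm 2's types.
Firm 2 with cost c maximizes (59 − (1/2)(q₁+q₂) − c)·q₂, giving q₂(c) = (59 − c − (1/2)q₁).
E[c₂] = 3/4·7 + 1/4·18 = 9.75
Firm 1's FOC against E[q₂] yields q₁ = (59 − 2·3 + E[c₂])/(3/2) = (59 − 6 + 9.75)/(3/2) = 41.8333.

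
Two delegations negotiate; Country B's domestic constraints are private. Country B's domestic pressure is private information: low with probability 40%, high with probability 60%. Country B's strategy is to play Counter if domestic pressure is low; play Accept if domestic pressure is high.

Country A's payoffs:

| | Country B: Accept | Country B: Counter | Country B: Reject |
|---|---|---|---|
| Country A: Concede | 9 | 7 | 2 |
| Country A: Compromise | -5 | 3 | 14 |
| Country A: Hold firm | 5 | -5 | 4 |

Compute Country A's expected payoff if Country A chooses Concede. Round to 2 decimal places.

E[Concede] = 0.4·7 + 0.6·9 = 2.8 + 5.4 = 8.2

8.20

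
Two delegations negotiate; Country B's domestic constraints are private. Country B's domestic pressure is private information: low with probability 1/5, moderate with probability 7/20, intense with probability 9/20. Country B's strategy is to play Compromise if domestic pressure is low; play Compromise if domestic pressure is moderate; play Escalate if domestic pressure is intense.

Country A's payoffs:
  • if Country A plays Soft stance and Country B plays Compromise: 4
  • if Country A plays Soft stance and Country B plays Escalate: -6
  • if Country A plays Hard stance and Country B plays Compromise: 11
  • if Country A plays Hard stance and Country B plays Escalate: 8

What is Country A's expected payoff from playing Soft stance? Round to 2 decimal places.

-0.50

E[Soft stance] = 1/5·4 + 7/20·4 + 9/20·(-6) = 4/5 + 7/5 + (-27/10) = -1/2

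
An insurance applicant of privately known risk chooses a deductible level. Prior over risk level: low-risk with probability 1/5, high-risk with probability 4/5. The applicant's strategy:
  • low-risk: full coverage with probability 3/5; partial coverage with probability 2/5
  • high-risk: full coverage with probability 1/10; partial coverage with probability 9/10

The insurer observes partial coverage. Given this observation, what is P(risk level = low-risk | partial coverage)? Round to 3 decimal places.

P(partial coverage) = (1/5)·(2/5) + (4/5)·(9/10) = 4/5
P(low-risk | partial coverage) = ((1/5)·(2/5)) / (4/5) = (2/25) / (4/5) = 1/10

0.100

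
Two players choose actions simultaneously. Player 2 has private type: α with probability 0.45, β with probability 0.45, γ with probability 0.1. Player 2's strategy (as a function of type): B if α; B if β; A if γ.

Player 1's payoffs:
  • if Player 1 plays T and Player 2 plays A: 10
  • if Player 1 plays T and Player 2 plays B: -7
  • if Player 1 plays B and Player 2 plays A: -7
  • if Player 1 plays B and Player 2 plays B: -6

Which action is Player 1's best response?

E[T] = 0.45·(-7) + 0.45·(-7) + 0.1·(10) = -5.3
E[B] = 0.45·(-6) + 0.45·(-6) + 0.1·(-7) = -6.1
Best response: T (-5.3 is the largest).

T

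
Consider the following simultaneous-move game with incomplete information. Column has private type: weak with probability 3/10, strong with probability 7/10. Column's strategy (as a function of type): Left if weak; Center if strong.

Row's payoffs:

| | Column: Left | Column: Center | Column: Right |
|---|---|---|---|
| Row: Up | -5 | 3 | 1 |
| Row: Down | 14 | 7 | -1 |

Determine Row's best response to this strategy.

Down

E[Up] = 3/10·(-5) + 7/10·(3) = 3/5
E[Down] = 3/10·(14) + 7/10·(7) = 91/10
Best response: Down (91/10 is the largest).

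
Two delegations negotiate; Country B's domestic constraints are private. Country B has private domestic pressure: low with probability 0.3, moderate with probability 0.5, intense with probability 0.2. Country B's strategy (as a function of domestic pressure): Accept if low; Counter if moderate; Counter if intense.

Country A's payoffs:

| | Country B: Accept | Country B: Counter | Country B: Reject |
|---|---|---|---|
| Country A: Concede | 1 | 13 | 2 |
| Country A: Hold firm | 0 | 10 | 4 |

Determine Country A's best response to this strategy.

Concede

Compute Country A's expected payoff for each action, taking the expectation over Country B's type.
E[Concede] = 0.3·(1) + 0.5·(13) + 0.2·(13) = 9.4
E[Hold firm] = 0.3·(0) + 0.5·(10) + 0.2·(10) = 7
Best response: Concede (9.4 is the largest).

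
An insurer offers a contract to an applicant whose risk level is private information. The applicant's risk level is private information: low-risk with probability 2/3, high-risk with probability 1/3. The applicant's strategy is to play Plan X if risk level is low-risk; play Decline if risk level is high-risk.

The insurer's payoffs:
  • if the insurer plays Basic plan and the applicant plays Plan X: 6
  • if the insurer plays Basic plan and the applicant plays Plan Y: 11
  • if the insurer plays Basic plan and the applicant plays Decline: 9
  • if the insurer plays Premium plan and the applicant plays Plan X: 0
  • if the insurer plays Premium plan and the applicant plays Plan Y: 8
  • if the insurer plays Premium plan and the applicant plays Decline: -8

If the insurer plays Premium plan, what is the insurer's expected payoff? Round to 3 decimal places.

-2.667

Take the expectation over the applicant's risk level, weighting each type's action by its prior probability.
E[Premium plan] = 2/3·0 + 1/3·(-8) = 0 + (-8/3) = -8/3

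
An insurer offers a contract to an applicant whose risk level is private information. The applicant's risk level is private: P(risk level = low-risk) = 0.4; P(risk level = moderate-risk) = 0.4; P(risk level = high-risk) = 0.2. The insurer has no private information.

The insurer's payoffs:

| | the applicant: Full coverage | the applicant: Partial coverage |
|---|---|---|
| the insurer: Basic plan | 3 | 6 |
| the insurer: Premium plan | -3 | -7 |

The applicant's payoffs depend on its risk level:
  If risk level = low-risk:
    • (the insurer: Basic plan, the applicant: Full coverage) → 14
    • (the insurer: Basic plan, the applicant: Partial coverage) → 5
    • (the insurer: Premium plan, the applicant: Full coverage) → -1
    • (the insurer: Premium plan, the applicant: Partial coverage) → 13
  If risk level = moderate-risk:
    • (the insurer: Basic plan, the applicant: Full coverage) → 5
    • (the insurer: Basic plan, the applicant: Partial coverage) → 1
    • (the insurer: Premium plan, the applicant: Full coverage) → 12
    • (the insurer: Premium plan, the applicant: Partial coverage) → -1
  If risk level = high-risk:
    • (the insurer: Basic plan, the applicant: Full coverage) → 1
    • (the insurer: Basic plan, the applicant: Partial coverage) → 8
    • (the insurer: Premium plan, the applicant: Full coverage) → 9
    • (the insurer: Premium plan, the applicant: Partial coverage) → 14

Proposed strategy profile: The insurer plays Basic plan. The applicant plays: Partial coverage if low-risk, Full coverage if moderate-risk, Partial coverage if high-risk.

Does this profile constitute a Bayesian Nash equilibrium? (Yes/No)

The insurer plays Basic plan: E[Basic plan] = 0.4·(6) + 0.4·(3) + 0.2·(6) = 4.8; E[Premium plan] = -5.4. Best-responding. ✓
The applicant (risk level low-risk), facing Basic plan: Full coverage gives 14, Partial coverage gives 5. Proposed Partial coverage is not best — profitable deviation exists. ✗
The applicant (risk level moderate-risk), facing Basic plan: Full coverage gives 5, Partial coverage gives 1. Proposed Full coverage is best. ✓
The applicant (risk level high-risk), facing Basic plan: Full coverage gives 1, Partial coverage gives 8. Proposed Partial coverage is best. ✓

No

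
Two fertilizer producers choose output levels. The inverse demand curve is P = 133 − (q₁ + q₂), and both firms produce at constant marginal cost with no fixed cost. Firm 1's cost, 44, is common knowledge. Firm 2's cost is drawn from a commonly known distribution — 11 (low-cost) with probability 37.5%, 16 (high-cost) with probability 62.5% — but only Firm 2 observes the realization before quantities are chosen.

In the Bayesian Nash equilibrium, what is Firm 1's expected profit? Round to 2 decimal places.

388.42

Firm 2 with cost c maximizes (133 − (q₁+q₂) − c)·q₂, giving q₂(c) = (133 − c − q₁)/2.
E[c₂] = 0.375·11 + 0.625·16 = 14.125
Firm 1's FOC against E[q₂] yields q₁ = (133 − 2·44 + E[c₂])/3 = (133 − 88 + 14.125)/3 = 19.7083.
E[P] = 133 − (q₁ + E[q₂]) = 63.7083; Firm 1's expected profit = (E[P] − 44)·q₁ = (63.7083 − 44)·19.7083 = 388.418.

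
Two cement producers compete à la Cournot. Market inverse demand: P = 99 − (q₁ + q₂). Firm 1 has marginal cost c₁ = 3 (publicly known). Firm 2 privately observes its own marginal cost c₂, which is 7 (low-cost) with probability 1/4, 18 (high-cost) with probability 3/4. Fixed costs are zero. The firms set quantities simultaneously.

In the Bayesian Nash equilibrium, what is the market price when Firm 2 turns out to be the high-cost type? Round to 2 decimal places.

Firm 2 with cost c maximizes (99 − (q₁+q₂) − c)·q₂, giving q₂(c) = (99 − c − q₁)/2.
E[c₂] = 1/4·7 + 3/4·18 = 15.25
Firm 1's FOC against E[q₂] yields q₁ = (99 − 2·3 + E[c₂])/3 = (99 − 6 + 15.25)/3 = 36.0833.
q₂(high-cost) = 22.4583, so P = 99 − (36.0833 + 22.4583) = 40.4583.

40.46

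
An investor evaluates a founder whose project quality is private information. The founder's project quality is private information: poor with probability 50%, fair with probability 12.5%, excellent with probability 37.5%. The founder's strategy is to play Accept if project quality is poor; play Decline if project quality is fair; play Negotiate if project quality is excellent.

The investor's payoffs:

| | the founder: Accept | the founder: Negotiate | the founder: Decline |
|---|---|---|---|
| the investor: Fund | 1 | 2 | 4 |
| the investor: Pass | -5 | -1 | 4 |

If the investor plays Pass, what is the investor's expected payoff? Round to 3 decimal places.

-2.375

E[Pass] = 0.5·(-5) + 0.125·4 + 0.375·(-1) = (-2.5) + 0.5 + (-0.375) = -2.375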